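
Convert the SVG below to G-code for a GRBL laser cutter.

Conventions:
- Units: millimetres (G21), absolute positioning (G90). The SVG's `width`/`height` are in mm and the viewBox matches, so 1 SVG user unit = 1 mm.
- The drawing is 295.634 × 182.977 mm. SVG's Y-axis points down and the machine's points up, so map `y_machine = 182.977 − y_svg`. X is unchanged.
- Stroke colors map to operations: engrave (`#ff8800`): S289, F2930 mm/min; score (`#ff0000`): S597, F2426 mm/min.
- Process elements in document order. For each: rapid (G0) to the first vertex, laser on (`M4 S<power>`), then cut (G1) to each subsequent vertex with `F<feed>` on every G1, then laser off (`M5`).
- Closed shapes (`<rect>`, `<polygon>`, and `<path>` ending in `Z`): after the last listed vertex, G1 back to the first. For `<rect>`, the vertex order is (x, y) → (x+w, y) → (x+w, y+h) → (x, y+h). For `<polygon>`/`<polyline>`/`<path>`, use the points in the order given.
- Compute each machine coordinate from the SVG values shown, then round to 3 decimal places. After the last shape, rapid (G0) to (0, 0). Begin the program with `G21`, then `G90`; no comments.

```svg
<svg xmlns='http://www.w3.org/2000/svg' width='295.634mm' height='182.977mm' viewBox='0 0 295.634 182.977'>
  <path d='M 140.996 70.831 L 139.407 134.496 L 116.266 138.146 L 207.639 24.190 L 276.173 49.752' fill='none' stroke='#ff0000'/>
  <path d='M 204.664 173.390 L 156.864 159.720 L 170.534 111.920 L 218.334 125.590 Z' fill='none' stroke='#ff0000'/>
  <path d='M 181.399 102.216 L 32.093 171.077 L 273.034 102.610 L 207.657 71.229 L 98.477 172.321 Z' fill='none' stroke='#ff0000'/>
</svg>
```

1 u = 1 mm; y_m = 182.977 − y.

[1] `<path>` open polyline, #ff0000→score S597 F2426: (140.996,112.146) → (139.407,48.481) → (116.266,44.831) → (207.639,158.787) → (276.173,133.225)

[2] `<path>` regular polygon, #ff0000→score S597 F2426: (204.664,9.587) → (156.864,23.257) → (170.534,71.057) → (218.334,57.387) → (204.664,9.587) (closed)

[3] `<path>` closed polygon, #ff0000→score S597 F2426: (181.399,80.761) → (32.093,11.900) → (273.034,80.367) → (207.657,111.748) → (98.477,10.656) → (181.399,80.761) (closed)

G21
G90
G0 X140.996 Y112.146
M4 S597
G1 X139.407 Y48.481 F2426
G1 X116.266 Y44.831 F2426
G1 X207.639 Y158.787 F2426
G1 X276.173 Y133.225 F2426
M5
G0 X204.664 Y9.587
M4 S597
G1 X156.864 Y23.257 F2426
G1 X170.534 Y71.057 F2426
G1 X218.334 Y57.387 F2426
G1 X204.664 Y9.587 F2426
M5
G0 X181.399 Y80.761
M4 S597
G1 X32.093 Y11.900 F2426
G1 X273.034 Y80.367 F2426
G1 X207.657 Y111.748 F2426
G1 X98.477 Y10.656 F2426
G1 X181.399 Y80.761 F2426
M5
G0 X0.000 Y0.000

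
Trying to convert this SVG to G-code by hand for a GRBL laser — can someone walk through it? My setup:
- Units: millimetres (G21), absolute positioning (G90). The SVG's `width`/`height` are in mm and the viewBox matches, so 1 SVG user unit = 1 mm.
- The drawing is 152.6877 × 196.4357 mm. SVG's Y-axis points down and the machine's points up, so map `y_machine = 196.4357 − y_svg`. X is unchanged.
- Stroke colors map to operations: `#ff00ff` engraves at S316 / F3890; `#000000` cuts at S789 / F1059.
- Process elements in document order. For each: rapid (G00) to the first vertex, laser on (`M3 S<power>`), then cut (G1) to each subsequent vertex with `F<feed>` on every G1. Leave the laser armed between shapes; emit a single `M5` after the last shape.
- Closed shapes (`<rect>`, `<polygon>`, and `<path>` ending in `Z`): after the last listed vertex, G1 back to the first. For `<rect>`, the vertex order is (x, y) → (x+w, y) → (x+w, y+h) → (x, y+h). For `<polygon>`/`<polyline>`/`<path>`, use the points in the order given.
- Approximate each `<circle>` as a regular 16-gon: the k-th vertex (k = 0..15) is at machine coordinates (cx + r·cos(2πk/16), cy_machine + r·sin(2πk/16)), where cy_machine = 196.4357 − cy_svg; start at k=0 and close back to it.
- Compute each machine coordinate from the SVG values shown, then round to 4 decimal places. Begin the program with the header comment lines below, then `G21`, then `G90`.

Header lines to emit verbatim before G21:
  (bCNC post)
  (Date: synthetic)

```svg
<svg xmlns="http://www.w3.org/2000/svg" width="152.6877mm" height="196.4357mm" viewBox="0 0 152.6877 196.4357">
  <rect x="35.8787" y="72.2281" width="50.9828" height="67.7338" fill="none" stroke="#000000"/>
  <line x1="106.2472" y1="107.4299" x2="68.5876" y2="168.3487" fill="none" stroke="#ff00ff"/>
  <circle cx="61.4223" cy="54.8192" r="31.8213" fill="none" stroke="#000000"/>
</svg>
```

(bCNC post)
(Date: synthetic)
G21
G90
G00 X35.8787 Y124.2076
M3 S789
G1 X86.8615 Y124.2076 F1059
G1 X86.8615 Y56.4738 F1059
G1 X35.8787 Y56.4738 F1059
G1 X35.8787 Y124.2076 F1059
G00 X106.2472 Y89.0058
M3 S316
G1 X68.5876 Y28.0870 F3890
G00 X93.2436 Y141.6165
M3 S789
G1 X90.8213 Y153.7940 F1059
G1 X83.9234 Y164.1176 F1059
G1 X73.5998 Y171.0155 F1059
G1 X61.4223 Y173.4378 F1059
G1 X49.2448 Y171.0155 F1059
G1 X38.9212 Y164.1176 F1059
G1 X32.0233 Y153.7940 F1059
G1 X29.6010 Y141.6165 F1059
G1 X32.0233 Y129.4390 F1059
G1 X38.9212 Y119.1154 F1059
G1 X49.2448 Y112.2175 F1059
G1 X61.4223 Y109.7952 F1059
G1 X73.5998 Y112.2175 F1059
G1 X83.9234 Y119.1154 F1059
G1 X90.8213 Y129.4390 F1059
G1 X93.2436 Y141.6165 F1059
M5

viewBox `0 0 152.6877 196.4357` with mm width/height → 1 unit = 1 mm. Flip: y_m = 196.4357 − y_svg.

**Shape 1** — `<rect>` rectangle, stroke `#000000` → cut (S789, F1059). Machine vertices: (35.8787,124.2076) → (86.8615,124.2076) → (86.8615,56.4738) → (35.8787,56.4738) → (35.8787,124.2076). Closed: final G1 returns to the first vertex.

**Shape 2** — `<line>` line segment, stroke `#ff00ff` → engrave (S316, F3890). Machine vertices: (106.2472,89.0058) → (68.5876,28.0870). Open path.

**Shape 3** — `<circle>` circle, stroke `#000000` → cut (S789, F1059). Machine vertices: (93.2436,141.6165) → (90.8213,153.7940) → (83.9234,164.1176) → (73.5998,171.0155) → (61.4223,173.4378) → (49.2448,171.0155) → (38.9212,164.1176) → (32.0233,153.7940) → (29.6010,141.6165) → (32.0233,129.4390) → (38.9212,119.1154) → (49.2448,112.2175) → (61.4223,109.7952) → (73.5998,112.2175) → (83.9234,119.1154) → (90.8213,129.4390) → (93.2436,141.6165). Closed: final G1 returns to the first vertex.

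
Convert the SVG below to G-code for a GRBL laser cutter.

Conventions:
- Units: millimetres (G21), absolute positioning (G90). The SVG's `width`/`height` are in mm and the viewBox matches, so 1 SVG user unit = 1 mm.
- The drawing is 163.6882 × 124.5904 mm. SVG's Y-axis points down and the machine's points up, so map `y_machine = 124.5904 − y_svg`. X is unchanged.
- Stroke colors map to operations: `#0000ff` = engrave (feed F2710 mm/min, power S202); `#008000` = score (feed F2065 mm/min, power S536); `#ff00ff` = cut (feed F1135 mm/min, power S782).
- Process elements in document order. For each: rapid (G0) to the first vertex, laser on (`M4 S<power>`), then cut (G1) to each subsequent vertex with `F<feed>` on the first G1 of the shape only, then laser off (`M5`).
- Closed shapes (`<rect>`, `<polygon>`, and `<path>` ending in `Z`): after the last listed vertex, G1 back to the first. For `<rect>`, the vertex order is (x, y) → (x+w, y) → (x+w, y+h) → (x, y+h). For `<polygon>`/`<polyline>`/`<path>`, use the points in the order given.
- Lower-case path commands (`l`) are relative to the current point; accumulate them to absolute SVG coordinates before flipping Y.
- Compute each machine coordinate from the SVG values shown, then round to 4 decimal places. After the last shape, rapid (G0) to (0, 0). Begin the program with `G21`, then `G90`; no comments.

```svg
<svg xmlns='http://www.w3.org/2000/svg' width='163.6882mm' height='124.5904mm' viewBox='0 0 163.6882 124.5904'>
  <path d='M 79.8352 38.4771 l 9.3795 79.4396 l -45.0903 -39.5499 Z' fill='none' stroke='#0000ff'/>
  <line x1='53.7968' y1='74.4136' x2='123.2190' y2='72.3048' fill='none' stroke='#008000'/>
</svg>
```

G21
G90
G0 X79.8352 Y86.1133
M4 S202
G1 X89.2147 Y6.6737 F2710
G1 X44.1244 Y46.2236
G1 X79.8352 Y86.1133
M5
G0 X53.7968 Y50.1768
M4 S536
G1 X123.2190 Y52.2856 F2065
M5
G0 X0.0000 Y0.0000

1 u = 1 mm; y_m = 124.5904 − y.

[1] `<path>` closed polygon, #0000ff→engrave S202 F2710: (79.8352,86.1133) → (89.2147,6.6737) → (44.1244,46.2236) → (79.8352,86.1133) (closed)

[2] `<line>` line segment, #008000→score S536 F2065: (53.7968,50.1768) → (123.2190,52.2856)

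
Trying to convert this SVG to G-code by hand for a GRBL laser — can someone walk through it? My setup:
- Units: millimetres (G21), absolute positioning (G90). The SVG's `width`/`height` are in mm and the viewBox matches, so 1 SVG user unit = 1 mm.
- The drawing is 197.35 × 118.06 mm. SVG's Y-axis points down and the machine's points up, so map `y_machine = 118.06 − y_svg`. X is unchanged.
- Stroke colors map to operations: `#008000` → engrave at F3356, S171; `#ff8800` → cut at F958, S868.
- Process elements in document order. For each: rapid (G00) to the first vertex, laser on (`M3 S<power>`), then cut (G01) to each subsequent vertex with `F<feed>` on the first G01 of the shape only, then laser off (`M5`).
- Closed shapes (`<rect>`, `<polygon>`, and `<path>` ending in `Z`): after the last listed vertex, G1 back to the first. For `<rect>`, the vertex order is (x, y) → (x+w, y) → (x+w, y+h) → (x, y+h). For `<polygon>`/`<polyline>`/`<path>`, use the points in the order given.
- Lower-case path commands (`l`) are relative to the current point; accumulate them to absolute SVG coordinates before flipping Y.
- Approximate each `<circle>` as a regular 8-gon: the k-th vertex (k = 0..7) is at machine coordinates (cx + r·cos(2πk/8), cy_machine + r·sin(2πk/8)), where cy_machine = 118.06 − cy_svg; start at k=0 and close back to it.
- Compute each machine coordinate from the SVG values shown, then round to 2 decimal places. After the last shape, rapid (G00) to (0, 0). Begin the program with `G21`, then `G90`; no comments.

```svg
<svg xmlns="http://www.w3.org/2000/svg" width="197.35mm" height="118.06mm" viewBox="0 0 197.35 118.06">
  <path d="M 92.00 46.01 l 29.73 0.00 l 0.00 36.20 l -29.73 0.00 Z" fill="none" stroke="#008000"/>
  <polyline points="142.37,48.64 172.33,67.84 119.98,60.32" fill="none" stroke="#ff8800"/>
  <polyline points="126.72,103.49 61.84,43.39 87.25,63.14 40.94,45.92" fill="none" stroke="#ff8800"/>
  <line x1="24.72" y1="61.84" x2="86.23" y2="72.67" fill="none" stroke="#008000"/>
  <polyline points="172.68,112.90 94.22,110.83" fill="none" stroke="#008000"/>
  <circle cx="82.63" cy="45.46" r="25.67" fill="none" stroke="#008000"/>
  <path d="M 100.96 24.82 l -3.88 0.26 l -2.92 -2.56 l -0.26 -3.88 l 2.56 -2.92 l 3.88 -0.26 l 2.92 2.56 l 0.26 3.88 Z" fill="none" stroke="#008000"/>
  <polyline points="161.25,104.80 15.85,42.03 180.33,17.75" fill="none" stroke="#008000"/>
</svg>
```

viewBox `0 0 197.35 118.06` with mm width/height → 1 unit = 1 mm. Flip: y_m = 118.06 − y_svg.

**Shape 1** — `<path>` rectangle, stroke `#008000` → engrave (S171, F3356). Machine vertices: (92.00,72.05) → (121.73,72.05) → (121.73,35.85) → (92.00,35.85) → (92.00,72.05). Closed: final G1 returns to the first vertex.

**Shape 2** — `<polyline>` open polyline, stroke `#ff8800` → cut (S868, F958). Machine vertices: (142.37,69.42) → (172.33,50.22) → (119.98,57.74). Open path.

**Shape 3** — `<polyline>` open polyline, stroke `#ff8800` → cut (S868, F958). Machine vertices: (126.72,14.57) → (61.84,74.67) → (87.25,54.92) → (40.94,72.14). Open path.

**Shape 4** — `<line>` line segment, stroke `#008000` → engrave (S171, F3356). Machine vertices: (24.72,56.22) → (86.23,45.39). Open path.

**Shape 5** — `<polyline>` line segment, stroke `#008000` → engrave (S171, F3356). Machine vertices: (172.68,5.16) → (94.22,7.23). Open path.

**Shape 6** — `<circle>` circle, stroke `#008000` → engrave (S171, F3356). Machine vertices: (108.30,72.60) → (100.78,90.75) → (82.63,98.27) → (64.48,90.75) → (56.96,72.60) → (64.48,54.45) → (82.63,46.93) → (100.78,54.45) → (108.30,72.60). Closed: final G1 returns to the first vertex.

**Shape 7** — `<path>` regular polygon, stroke `#008000` → engrave (S171, F3356). Machine vertices: (100.96,93.24) → (97.08,92.98) → (94.16,95.54) → (93.90,99.42) → (96.46,102.34) → (100.34,102.60) → (103.26,100.04) → (103.52,96.16) → (100.96,93.24). Closed: final G1 returns to the first vertex.

**Shape 8** — `<polyline>` open polyline, stroke `#008000` → engrave (S171, F3356). Machine vertices: (161.25,13.26) → (15.85,76.03) → (180.33,100.31). Open path.

G21
G90
G00 X92.00 Y72.05
M3 S171
G01 X121.73 Y72.05 F3356
G01 X121.73 Y35.85
G01 X92.00 Y35.85
G01 X92.00 Y72.05
M5
G00 X142.37 Y69.42
M3 S868
G01 X172.33 Y50.22 F958
G01 X119.98 Y57.74
M5
G00 X126.72 Y14.57
M3 S868
G01 X61.84 Y74.67 F958
G01 X87.25 Y54.92
G01 X40.94 Y72.14
M5
G00 X24.72 Y56.22
M3 S171
G01 X86.23 Y45.39 F3356
M5
G00 X172.68 Y5.16
M3 S171
G01 X94.22 Y7.23 F3356
M5
G00 X108.30 Y72.60
M3 S171
G01 X100.78 Y90.75 F3356
G01 X82.63 Y98.27
G01 X64.48 Y90.75
G01 X56.96 Y72.60
G01 X64.48 Y54.45
G01 X82.63 Y46.93
G01 X100.78 Y54.45
G01 X108.30 Y72.60
M5
G00 X100.96 Y93.24
M3 S171
G01 X97.08 Y92.98 F3356
G01 X94.16 Y95.54
G01 X93.90 Y99.42
G01 X96.46 Y102.34
G01 X100.34 Y102.60
G01 X103.26 Y100.04
G01 X103.52 Y96.16
G01 X100.96 Y93.24
M5
G00 X161.25 Y13.26
M3 S171
G01 X15.85 Y76.03 F3356
G01 X180.33 Y100.31
M5
G00 X0.00 Y0.00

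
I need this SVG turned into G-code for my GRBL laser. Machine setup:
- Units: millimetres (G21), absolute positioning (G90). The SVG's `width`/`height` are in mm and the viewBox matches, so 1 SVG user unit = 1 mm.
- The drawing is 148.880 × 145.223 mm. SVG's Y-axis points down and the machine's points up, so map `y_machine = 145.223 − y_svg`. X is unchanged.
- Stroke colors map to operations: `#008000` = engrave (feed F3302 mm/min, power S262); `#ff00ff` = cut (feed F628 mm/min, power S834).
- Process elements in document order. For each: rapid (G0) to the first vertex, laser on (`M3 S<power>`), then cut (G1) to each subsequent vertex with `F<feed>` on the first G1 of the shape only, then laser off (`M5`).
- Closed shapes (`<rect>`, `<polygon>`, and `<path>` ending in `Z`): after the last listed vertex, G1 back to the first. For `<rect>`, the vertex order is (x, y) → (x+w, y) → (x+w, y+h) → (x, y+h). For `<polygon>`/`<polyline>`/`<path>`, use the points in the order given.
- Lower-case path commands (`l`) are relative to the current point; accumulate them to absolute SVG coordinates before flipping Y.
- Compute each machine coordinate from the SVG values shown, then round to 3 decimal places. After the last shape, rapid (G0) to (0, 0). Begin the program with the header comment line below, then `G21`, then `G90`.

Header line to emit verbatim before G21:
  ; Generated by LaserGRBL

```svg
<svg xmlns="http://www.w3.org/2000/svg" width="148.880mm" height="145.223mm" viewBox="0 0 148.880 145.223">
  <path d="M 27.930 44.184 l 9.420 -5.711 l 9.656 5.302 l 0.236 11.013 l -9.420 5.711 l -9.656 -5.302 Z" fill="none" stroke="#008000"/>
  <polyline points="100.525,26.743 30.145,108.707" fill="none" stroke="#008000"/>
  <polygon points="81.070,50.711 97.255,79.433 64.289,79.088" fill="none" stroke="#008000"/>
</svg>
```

1 u = 1 mm; y_m = 145.223 − y.

[1] `<path>` regular polygon, #008000→engrave S262 F3302: (27.930,101.039) → (37.350,106.750) → (47.006,101.448) → (47.242,90.435) → (37.822,84.724) → (28.166,90.026) → (27.930,101.039) (closed)

[2] `<polyline>` line segment, #008000→engrave S262 F3302: (100.525,118.480) → (30.145,36.516)

[3] `<polygon>` regular polygon, #008000→engrave S262 F3302: (81.070,94.512) → (97.255,65.790) → (64.289,66.135) → (81.070,94.512) (closed)

; Generated by LaserGRBL
G21
G90
G0 X27.930 Y101.039
M3 S262
G1 X37.350 Y106.750 F3302
G1 X47.006 Y101.448
G1 X47.242 Y90.435
G1 X37.822 Y84.724
G1 X28.166 Y90.026
G1 X27.930 Y101.039
M5
G0 X100.525 Y118.480
M3 S262
G1 X30.145 Y36.516 F3302
M5
G0 X81.070 Y94.512
M3 S262
G1 X97.255 Y65.790 F3302
G1 X64.289 Y66.135
G1 X81.070 Y94.512
M5
G0 X0.000 Y0.000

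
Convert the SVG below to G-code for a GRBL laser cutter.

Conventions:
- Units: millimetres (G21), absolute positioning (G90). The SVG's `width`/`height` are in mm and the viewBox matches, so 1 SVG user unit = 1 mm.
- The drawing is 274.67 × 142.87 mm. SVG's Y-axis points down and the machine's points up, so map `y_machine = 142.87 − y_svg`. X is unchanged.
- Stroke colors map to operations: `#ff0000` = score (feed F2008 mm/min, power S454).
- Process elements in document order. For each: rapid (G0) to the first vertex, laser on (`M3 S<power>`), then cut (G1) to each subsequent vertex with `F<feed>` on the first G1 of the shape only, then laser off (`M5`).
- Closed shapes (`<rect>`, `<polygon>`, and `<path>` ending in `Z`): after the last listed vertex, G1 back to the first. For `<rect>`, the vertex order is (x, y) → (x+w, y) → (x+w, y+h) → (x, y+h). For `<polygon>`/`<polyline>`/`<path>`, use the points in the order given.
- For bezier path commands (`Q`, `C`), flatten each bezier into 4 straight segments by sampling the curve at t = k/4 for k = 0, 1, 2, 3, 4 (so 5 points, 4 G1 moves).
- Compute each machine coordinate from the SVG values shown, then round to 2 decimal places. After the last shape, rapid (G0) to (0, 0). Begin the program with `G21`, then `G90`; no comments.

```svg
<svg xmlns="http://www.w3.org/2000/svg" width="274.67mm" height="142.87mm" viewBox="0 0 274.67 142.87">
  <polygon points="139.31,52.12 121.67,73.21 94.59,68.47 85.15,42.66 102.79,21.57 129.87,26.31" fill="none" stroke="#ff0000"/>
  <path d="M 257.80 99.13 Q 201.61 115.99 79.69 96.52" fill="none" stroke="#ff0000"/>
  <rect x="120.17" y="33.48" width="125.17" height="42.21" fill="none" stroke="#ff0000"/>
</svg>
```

1 u = 1 mm; y_m = 142.87 − y.

[1] `<polygon>` regular polygon, #ff0000→score S454 F2008: (139.31,90.75) → (121.67,69.66) → (94.59,74.40) → (85.15,100.21) → (102.79,121.30) → (129.87,116.56) → (139.31,90.75) (closed)

[2] `<path>` quadratic bezier, #ff0000→score S454 F2008: (257.80,43.74) → (225.60,37.58) → (185.18,35.96) → (136.54,38.89) → (79.69,46.35)

[3] `<rect>` rectangle, #ff0000→score S454 F2008: (120.17,109.39) → (245.34,109.39) → (245.34,67.18) → (120.17,67.18) → (120.17,109.39) (closed)

G21
G90
G0 X139.31 Y90.75
M3 S454
G1 X121.67 Y69.66 F2008
G1 X94.59 Y74.40
G1 X85.15 Y100.21
G1 X102.79 Y121.30
G1 X129.87 Y116.56
G1 X139.31 Y90.75
M5
G0 X257.80 Y43.74
M3 S454
G1 X225.60 Y37.58 F2008
G1 X185.18 Y35.96
G1 X136.54 Y38.89
G1 X79.69 Y46.35
M5
G0 X120.17 Y109.39
M3 S454
G1 X245.34 Y109.39 F2008
G1 X245.34 Y67.18
G1 X120.17 Y67.18
G1 X120.17 Y109.39
M5
G0 X0.00 Y0.00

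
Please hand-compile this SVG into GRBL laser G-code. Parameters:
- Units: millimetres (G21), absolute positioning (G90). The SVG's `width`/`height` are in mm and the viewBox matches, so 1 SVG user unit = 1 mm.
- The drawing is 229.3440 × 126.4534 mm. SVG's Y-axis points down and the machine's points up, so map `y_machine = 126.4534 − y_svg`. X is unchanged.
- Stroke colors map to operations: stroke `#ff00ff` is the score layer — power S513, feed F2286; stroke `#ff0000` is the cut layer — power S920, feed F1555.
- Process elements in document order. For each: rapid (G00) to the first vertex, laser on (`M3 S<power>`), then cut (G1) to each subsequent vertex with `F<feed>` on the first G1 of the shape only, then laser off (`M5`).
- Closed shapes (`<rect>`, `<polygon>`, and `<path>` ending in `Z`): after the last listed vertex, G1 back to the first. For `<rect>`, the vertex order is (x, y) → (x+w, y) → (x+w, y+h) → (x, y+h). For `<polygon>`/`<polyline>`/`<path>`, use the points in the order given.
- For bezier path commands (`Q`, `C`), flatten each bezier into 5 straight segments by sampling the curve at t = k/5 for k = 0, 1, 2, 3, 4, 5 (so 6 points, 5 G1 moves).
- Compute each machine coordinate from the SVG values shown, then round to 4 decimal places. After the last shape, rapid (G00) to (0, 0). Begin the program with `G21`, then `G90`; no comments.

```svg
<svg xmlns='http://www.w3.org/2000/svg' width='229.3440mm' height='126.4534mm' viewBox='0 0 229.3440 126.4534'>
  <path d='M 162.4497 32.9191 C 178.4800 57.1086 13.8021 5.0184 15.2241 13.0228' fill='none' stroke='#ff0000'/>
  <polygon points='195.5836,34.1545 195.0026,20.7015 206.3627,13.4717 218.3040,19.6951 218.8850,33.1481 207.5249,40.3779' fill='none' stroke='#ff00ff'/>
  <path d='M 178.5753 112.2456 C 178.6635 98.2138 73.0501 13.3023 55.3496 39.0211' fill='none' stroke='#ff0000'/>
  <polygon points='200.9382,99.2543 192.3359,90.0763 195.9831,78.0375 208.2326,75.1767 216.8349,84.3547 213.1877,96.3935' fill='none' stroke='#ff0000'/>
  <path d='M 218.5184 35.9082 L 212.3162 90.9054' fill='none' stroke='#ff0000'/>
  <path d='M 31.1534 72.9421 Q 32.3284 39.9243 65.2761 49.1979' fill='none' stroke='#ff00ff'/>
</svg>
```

viewBox `0 0 229.3440 126.4534` with mm width/height → 1 unit = 1 mm. Flip: y_m = 126.4534 − y_svg.

**Shape 1** — `<path>` cubic bezier, stroke `#ff0000` → cut (S920, F1555). Control points (SVG): P0=(162.4497,32.9191), P1=(178.4800,57.1086), P2=(13.8021,5.0184), P3=(15.2241,13.0228); sampled at t=k/5. Machine vertices: (162.4497,93.5343) → (153.1574,87.0832) → (117.1418,92.3932) → (71.0499,102.9184) → (31.5284,112.1129) → (15.2241,113.4306). Open path.

**Shape 2** — `<polygon>` regular polygon, stroke `#ff00ff` → score (S513, F2286). Machine vertices: (195.5836,92.2989) → (195.0026,105.7519) → (206.3627,112.9817) → (218.3040,106.7583) → (218.8850,93.3053) → (207.5249,86.0755) → (195.5836,92.2989). Closed: final G1 returns to the first vertex.

**Shape 3** — `<path>` cubic bezier, stroke `#ff0000` → cut (S920, F1555). Control points (SVG): P0=(178.5753,112.2456), P1=(178.6635,98.2138), P2=(73.0501,13.3023), P3=(55.3496,39.0211); sampled at t=k/5. Machine vertices: (178.5753,14.2078) → (167.4929,29.6804) → (140.3357,53.4516) → (106.3971,76.8090) → (74.9705,91.0400) → (55.3496,87.4323). Open path.

**Shape 4** — `<polygon>` regular polygon, stroke `#ff0000` → cut (S920, F1555). Machine vertices: (200.9382,27.1991) → (192.3359,36.3771) → (195.9831,48.4159) → (208.2326,51.2767) → (216.8349,42.0987) → (213.1877,30.0599) → (200.9382,27.1991). Closed: final G1 returns to the first vertex.

**Shape 5** — `<path>` line segment, stroke `#ff0000` → cut (S920, F1555). Machine vertices: (218.5184,90.5452) → (212.3162,35.5480). Open path.

**Shape 6** — `<path>` quadratic bezier, stroke `#ff00ff` → score (S513, F2286). Control points (SVG): P0=(31.1534,72.9421), P1=(32.3284,39.9243), P2=(65.2761,49.1979); sampled at t=k/5. Machine vertices: (31.1534,53.5113) → (32.8943,65.0268) → (37.1770,73.1589) → (44.0016,77.9078) → (53.3679,79.2733) → (65.2761,77.2555). Open path.

G21
G90
G00 X162.4497 Y93.5343
M3 S920
G1 X153.1574 Y87.0832 F1555
G1 X117.1418 Y92.3932
G1 X71.0499 Y102.9184
G1 X31.5284 Y112.1129
G1 X15.2241 Y113.4306
M5
G00 X195.5836 Y92.2989
M3 S513
G1 X195.0026 Y105.7519 F2286
G1 X206.3627 Y112.9817
G1 X218.3040 Y106.7583
G1 X218.8850 Y93.3053
G1 X207.5249 Y86.0755
G1 X195.5836 Y92.2989
M5
G00 X178.5753 Y14.2078
M3 S920
G1 X167.4929 Y29.6804 F1555
G1 X140.3357 Y53.4516
G1 X106.3971 Y76.8090
G1 X74.9705 Y91.0400
G1 X55.3496 Y87.4323
M5
G00 X200.9382 Y27.1991
M3 S920
G1 X192.3359 Y36.3771 F1555
G1 X195.9831 Y48.4159
G1 X208.2326 Y51.2767
G1 X216.8349 Y42.0987
G1 X213.1877 Y30.0599
G1 X200.9382 Y27.1991
M5
G00 X218.5184 Y90.5452
M3 S920
G1 X212.3162 Y35.5480 F1555
M5
G00 X31.1534 Y53.5113
M3 S513
G1 X32.8943 Y65.0268 F2286
G1 X37.1770 Y73.1589
G1 X44.0016 Y77.9078
G1 X53.3679 Y79.2733
G1 X65.2761 Y77.2555
M5
G00 X0.0000 Y0.0000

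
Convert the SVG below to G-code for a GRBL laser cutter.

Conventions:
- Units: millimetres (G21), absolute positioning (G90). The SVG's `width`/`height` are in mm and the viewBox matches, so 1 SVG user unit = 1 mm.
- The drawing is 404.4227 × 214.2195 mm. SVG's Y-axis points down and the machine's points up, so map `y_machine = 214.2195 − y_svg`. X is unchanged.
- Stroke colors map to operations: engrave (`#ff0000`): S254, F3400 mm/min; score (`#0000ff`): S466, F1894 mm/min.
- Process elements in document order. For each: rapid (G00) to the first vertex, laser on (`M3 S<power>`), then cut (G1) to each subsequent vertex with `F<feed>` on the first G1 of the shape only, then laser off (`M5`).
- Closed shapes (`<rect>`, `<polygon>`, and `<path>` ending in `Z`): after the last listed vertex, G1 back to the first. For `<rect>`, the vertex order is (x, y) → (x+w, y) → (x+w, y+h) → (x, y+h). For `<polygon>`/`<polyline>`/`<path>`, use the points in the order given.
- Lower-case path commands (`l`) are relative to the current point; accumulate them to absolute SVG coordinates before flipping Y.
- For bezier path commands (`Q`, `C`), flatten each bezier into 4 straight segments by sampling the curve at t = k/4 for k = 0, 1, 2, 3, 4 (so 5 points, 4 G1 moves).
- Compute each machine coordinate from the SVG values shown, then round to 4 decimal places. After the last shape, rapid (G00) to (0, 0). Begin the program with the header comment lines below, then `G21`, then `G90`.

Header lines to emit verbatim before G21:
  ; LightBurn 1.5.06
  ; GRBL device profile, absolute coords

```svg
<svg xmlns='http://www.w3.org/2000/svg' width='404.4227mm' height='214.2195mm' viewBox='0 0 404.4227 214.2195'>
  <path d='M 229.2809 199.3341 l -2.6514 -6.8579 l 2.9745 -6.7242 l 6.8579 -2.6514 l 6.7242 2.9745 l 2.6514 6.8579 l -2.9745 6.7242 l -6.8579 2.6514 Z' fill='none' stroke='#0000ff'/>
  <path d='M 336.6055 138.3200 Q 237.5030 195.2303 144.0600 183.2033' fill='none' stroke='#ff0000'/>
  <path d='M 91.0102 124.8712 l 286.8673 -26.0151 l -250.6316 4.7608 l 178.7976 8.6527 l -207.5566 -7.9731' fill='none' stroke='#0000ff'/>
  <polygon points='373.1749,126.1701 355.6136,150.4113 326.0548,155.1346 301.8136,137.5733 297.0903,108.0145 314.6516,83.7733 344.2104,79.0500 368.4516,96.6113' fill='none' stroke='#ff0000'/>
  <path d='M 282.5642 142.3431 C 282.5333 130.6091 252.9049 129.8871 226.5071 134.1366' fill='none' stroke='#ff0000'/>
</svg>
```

1 u = 1 mm; y_m = 214.2195 − y.

[1] `<path>` regular polygon, #0000ff→score S466 F1894: (229.2809,14.8854) → (226.6295,21.7433) → (229.6040,28.4675) → (236.4619,31.1189) → (243.1861,28.1444) → (245.8375,21.2865) → (242.8630,14.5623) → (236.0051,11.9109) → (229.2809,14.8854) (closed)

[2] `<path>` quadratic bezier, #ff0000→engrave S254 F3400: (336.6055,75.8995) → (287.4080,51.7529) → (238.9179,36.2235) → (191.1352,29.3113) → (144.0600,31.0162)

[3] `<path>` open polyline, #0000ff→score S466 F1894: (91.0102,89.3483) → (377.8775,115.3634) → (127.2459,110.6026) → (306.0435,101.9499) → (98.4869,109.9230)

[4] `<polygon>` regular polygon, #ff0000→engrave S254 F3400: (373.1749,88.0494) → (355.6136,63.8082) → (326.0548,59.0849) → (301.8136,76.6462) → (297.0903,106.2050) → (314.6516,130.4462) → (344.2104,135.1695) → (368.4516,117.6082) → (373.1749,88.0494) (closed)

[5] `<path>` cubic bezier, #ff0000→engrave S254 F3400: (282.5642,71.8764) → (277.5044,78.7065) → (264.4232,81.9735) → (246.3982,82.2435) → (226.5071,80.0829)

; LightBurn 1.5.06
; GRBL device profile, absolute coords
G21
G90
G00 X229.2809 Y14.8854
M3 S466
G1 X226.6295 Y21.7433 F1894
G1 X229.6040 Y28.4675
G1 X236.4619 Y31.1189
G1 X243.1861 Y28.1444
G1 X245.8375 Y21.2865
G1 X242.8630 Y14.5623
G1 X236.0051 Y11.9109
G1 X229.2809 Y14.8854
M5
G00 X336.6055 Y75.8995
M3 S254
G1 X287.4080 Y51.7529 F3400
G1 X238.9179 Y36.2235
G1 X191.1352 Y29.3113
G1 X144.0600 Y31.0162
M5
G00 X91.0102 Y89.3483
M3 S466
G1 X377.8775 Y115.3634 F1894
G1 X127.2459 Y110.6026
G1 X306.0435 Y101.9499
G1 X98.4869 Y109.9230
M5
G00 X373.1749 Y88.0494
M3 S254
G1 X355.6136 Y63.8082 F3400
G1 X326.0548 Y59.0849
G1 X301.8136 Y76.6462
G1 X297.0903 Y106.2050
G1 X314.6516 Y130.4462
G1 X344.2104 Y135.1695
G1 X368.4516 Y117.6082
G1 X373.1749 Y88.0494
M5
G00 X282.5642 Y71.8764
M3 S254
G1 X277.5044 Y78.7065 F3400
G1 X264.4232 Y81.9735
G1 X246.3982 Y82.2435
G1 X226.5071 Y80.0829
M5
G00 X0.0000 Y0.0000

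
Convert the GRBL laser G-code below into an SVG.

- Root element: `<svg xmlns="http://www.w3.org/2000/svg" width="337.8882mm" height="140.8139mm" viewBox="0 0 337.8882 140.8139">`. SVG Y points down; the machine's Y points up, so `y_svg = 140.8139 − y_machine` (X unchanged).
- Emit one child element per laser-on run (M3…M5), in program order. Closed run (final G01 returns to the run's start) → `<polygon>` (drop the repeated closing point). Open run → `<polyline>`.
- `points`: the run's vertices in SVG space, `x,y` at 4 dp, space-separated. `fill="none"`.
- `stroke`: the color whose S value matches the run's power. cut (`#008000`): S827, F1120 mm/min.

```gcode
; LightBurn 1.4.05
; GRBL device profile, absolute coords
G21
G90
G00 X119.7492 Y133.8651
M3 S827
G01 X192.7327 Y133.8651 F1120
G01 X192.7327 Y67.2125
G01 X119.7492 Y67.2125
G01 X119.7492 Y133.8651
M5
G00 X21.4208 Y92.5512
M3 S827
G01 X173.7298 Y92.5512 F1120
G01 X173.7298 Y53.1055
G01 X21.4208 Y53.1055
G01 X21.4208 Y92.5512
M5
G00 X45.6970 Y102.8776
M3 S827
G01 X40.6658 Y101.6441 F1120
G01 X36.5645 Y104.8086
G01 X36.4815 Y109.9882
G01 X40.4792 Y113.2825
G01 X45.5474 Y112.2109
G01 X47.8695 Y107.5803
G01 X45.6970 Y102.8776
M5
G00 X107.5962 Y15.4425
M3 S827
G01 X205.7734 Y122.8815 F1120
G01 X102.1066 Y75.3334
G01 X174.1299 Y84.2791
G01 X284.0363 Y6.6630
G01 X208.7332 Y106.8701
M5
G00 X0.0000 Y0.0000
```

<svg xmlns="http://www.w3.org/2000/svg" width="337.8882mm" height="140.8139mm" viewBox="0 0 337.8882 140.8139">
  <polygon points="119.7492,6.9488 192.7327,6.9488 192.7327,73.6014 119.7492,73.6014" fill="none" stroke="#008000"/>
  <polygon points="21.4208,48.2627 173.7298,48.2627 173.7298,87.7084 21.4208,87.7084" fill="none" stroke="#008000"/>
  <polygon points="45.6970,37.9363 40.6658,39.1698 36.5645,36.0053 36.4815,30.8257 40.4792,27.5314 45.5474,28.6030 47.8695,33.2336" fill="none" stroke="#008000"/>
  <polyline points="107.5962,125.3714 205.7734,17.9324 102.1066,65.4805 174.1299,56.5348 284.0363,134.1509 208.7332,33.9438" fill="none" stroke="#008000"/>
</svg>

y_svg = 140.8139 − y_m. Every run uses S827, so all elements get stroke `#008000` (cut).

[1] closed run; points: 119.7492,6.9488 192.7327,6.9488 192.7327,73.6014 119.7492,73.6014

[2] closed run; points: 21.4208,48.2627 173.7298,48.2627 173.7298,87.7084 21.4208,87.7084

[3] closed run; points: 45.6970,37.9363 40.6658,39.1698 36.5645,36.0053 36.4815,30.8257 40.4792,27.5314 45.5474,28.6030 47.8695,33.2336

[4] open run; points: 107.5962,125.3714 205.7734,17.9324 102.1066,65.4805 174.1299,56.5348 284.0363,134.1509 208.7332,33.9438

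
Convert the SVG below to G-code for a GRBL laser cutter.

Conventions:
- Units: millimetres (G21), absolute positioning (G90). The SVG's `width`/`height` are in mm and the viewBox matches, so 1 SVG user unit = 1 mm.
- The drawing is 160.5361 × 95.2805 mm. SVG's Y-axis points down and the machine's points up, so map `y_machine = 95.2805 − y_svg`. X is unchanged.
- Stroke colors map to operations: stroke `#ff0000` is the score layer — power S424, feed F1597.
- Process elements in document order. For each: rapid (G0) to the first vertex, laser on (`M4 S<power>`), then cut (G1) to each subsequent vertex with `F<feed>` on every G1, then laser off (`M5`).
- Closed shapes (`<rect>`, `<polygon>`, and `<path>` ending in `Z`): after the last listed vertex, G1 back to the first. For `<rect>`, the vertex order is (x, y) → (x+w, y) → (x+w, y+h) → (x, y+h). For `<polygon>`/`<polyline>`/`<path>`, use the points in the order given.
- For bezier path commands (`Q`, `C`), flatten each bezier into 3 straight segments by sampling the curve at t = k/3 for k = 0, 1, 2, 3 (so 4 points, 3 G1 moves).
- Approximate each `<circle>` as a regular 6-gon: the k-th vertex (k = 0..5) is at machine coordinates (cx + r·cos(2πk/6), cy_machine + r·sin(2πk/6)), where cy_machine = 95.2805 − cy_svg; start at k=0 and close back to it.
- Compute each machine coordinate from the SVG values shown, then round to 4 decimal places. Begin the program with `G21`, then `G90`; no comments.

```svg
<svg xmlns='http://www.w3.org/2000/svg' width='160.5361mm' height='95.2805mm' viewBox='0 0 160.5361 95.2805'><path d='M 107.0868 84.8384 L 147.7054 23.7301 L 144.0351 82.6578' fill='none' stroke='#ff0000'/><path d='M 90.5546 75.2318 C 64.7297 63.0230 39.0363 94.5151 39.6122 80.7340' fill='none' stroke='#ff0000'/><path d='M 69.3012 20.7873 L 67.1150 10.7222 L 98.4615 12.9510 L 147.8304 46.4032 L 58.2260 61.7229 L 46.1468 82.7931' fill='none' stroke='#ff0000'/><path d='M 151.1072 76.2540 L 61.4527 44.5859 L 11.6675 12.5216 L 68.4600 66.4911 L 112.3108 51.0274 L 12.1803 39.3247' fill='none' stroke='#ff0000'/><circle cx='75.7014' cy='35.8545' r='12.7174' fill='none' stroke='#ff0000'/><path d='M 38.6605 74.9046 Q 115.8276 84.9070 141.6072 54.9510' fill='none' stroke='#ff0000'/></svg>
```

1 u = 1 mm; y_m = 95.2805 − y.

[1] `<path>` open polyline, #ff0000→score S424 F1597: (107.0868,10.4421) → (147.7054,71.5504) → (144.0351,12.6227)

[2] `<path>` cubic bezier, #ff0000→score S424 F1597: (90.5546,20.0487) → (65.7416,20.9859) → (46.8247,12.5611) → (39.6122,14.5465)

[3] `<path>` open polyline, #ff0000→score S424 F1597: (69.3012,74.4932) → (67.1150,84.5583) → (98.4615,82.3295) → (147.8304,48.8773) → (58.2260,33.5576) → (46.1468,12.4874)

[4] `<path>` open polyline, #ff0000→score S424 F1597: (151.1072,19.0265) → (61.4527,50.6946) → (11.6675,82.7589) → (68.4600,28.7894) → (112.3108,44.2531) → (12.1803,55.9558)

[5] `<circle>` circle, #ff0000→score S424 F1597: (88.4188,59.4260) → (82.0601,70.4396) → (69.3427,70.4396) → (62.9840,59.4260) → (69.3427,48.4124) → (82.0601,48.4124) → (88.4188,59.4260) (closed)

[6] `<path>` quadratic bezier, #ff0000→score S424 F1597: (38.6605,20.3759) → (84.3955,18.1475) → (118.7111,24.7987) → (141.6072,40.3295)

G21
G90
G0 X107.0868 Y10.4421
M4 S424
G1 X147.7054 Y71.5504 F1597
G1 X144.0351 Y12.6227 F1597
M5
G0 X90.5546 Y20.0487
M4 S424
G1 X65.7416 Y20.9859 F1597
G1 X46.8247 Y12.5611 F1597
G1 X39.6122 Y14.5465 F1597
M5
G0 X69.3012 Y74.4932
M4 S424
G1 X67.1150 Y84.5583 F1597
G1 X98.4615 Y82.3295 F1597
G1 X147.8304 Y48.8773 F1597
G1 X58.2260 Y33.5576 F1597
G1 X46.1468 Y12.4874 F1597
M5
G0 X151.1072 Y19.0265
M4 S424
G1 X61.4527 Y50.6946 F1597
G1 X11.6675 Y82.7589 F1597
G1 X68.4600 Y28.7894 F1597
G1 X112.3108 Y44.2531 F1597
G1 X12.1803 Y55.9558 F1597
M5
G0 X88.4188 Y59.4260
M4 S424
G1 X82.0601 Y70.4396 F1597
G1 X69.3427 Y70.4396 F1597
G1 X62.9840 Y59.4260 F1597
G1 X69.3427 Y48.4124 F1597
G1 X82.0601 Y48.4124 F1597
G1 X88.4188 Y59.4260 F1597
M5
G0 X38.6605 Y20.3759
M4 S424
G1 X84.3955 Y18.1475 F1597
G1 X118.7111 Y24.7987 F1597
G1 X141.6072 Y40.3295 F1597
M5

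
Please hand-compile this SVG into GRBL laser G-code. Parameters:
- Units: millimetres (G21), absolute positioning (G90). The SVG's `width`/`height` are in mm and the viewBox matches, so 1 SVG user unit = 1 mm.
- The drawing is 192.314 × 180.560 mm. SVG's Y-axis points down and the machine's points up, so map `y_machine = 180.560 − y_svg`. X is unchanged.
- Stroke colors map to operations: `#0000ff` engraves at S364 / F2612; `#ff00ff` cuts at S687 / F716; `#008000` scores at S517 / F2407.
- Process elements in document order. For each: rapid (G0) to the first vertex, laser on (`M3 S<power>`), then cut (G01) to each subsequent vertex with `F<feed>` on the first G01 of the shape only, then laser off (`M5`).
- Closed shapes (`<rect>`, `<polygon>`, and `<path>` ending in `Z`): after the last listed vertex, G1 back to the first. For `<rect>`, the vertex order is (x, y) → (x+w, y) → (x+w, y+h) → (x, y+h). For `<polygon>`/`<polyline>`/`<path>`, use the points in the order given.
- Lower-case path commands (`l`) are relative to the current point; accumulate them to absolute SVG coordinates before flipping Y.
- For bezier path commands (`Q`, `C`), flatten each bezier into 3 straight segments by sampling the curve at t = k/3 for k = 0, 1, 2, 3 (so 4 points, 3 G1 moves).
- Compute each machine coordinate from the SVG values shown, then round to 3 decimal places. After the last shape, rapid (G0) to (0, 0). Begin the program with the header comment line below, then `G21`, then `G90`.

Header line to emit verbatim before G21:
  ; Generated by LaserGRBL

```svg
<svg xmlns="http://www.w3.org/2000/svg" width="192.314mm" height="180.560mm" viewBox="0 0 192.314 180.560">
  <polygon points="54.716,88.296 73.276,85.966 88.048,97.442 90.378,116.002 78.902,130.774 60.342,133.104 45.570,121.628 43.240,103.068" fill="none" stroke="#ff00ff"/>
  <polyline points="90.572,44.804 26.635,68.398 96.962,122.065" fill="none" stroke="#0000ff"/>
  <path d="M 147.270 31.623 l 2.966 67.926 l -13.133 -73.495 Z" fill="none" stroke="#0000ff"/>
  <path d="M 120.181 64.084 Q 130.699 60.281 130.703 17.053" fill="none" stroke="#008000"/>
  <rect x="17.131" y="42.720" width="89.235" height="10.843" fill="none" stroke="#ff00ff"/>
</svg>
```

viewBox `0 0 192.314 180.560` with mm width/height → 1 unit = 1 mm. Flip: y_m = 180.560 − y_svg.

**Shape 1** — `<polygon>` regular polygon, stroke `#ff00ff` → cut (S687, F716). Machine vertices: (54.716,92.264) → (73.276,94.594) → (88.048,83.118) → (90.378,64.558) → (78.902,49.786) → (60.342,47.456) → (45.570,58.932) → (43.240,77.492) → (54.716,92.264). Closed: final G1 returns to the first vertex.

**Shape 2** — `<polyline>` open polyline, stroke `#0000ff` → engrave (S364, F2612). Machine vertices: (90.572,135.756) → (26.635,112.162) → (96.962,58.495). Open path.

**Shape 3** — `<path>` closed polygon, stroke `#0000ff` → engrave (S364, F2612). Machine vertices: (147.270,148.937) → (150.236,81.011) → (137.103,154.506) → (147.270,148.937). Closed: final G1 returns to the first vertex.

**Shape 4** — `<path>` quadratic bezier, stroke `#008000` → score (S517, F2407). Control points (SVG): P0=(120.181,64.084), P1=(130.699,60.281), P2=(130.703,17.053); sampled at t=k/3. Machine vertices: (120.181,116.476) → (126.025,123.392) → (129.532,139.069) → (130.703,163.507). Open path.

**Shape 5** — `<rect>` rectangle, stroke `#ff00ff` → cut (S687, F716). Machine vertices: (17.131,137.840) → (106.366,137.840) → (106.366,126.997) → (17.131,126.997) → (17.131,137.840). Closed: final G1 returns to the first vertex.

; Generated by LaserGRBL
G21
G90
G0 X54.716 Y92.264
M3 S687
G01 X73.276 Y94.594 F716
G01 X88.048 Y83.118
G01 X90.378 Y64.558
G01 X78.902 Y49.786
G01 X60.342 Y47.456
G01 X45.570 Y58.932
G01 X43.240 Y77.492
G01 X54.716 Y92.264
M5
G0 X90.572 Y135.756
M3 S364
G01 X26.635 Y112.162 F2612
G01 X96.962 Y58.495
M5
G0 X147.270 Y148.937
M3 S364
G01 X150.236 Y81.011 F2612
G01 X137.103 Y154.506
G01 X147.270 Y148.937
M5
G0 X120.181 Y116.476
M3 S517
G01 X126.025 Y123.392 F2407
G01 X129.532 Y139.069
G01 X130.703 Y163.507
M5
G0 X17.131 Y137.840
M3 S687
G01 X106.366 Y137.840 F716
G01 X106.366 Y126.997
G01 X17.131 Y126.997
G01 X17.131 Y137.840
M5
G0 X0.000 Y0.000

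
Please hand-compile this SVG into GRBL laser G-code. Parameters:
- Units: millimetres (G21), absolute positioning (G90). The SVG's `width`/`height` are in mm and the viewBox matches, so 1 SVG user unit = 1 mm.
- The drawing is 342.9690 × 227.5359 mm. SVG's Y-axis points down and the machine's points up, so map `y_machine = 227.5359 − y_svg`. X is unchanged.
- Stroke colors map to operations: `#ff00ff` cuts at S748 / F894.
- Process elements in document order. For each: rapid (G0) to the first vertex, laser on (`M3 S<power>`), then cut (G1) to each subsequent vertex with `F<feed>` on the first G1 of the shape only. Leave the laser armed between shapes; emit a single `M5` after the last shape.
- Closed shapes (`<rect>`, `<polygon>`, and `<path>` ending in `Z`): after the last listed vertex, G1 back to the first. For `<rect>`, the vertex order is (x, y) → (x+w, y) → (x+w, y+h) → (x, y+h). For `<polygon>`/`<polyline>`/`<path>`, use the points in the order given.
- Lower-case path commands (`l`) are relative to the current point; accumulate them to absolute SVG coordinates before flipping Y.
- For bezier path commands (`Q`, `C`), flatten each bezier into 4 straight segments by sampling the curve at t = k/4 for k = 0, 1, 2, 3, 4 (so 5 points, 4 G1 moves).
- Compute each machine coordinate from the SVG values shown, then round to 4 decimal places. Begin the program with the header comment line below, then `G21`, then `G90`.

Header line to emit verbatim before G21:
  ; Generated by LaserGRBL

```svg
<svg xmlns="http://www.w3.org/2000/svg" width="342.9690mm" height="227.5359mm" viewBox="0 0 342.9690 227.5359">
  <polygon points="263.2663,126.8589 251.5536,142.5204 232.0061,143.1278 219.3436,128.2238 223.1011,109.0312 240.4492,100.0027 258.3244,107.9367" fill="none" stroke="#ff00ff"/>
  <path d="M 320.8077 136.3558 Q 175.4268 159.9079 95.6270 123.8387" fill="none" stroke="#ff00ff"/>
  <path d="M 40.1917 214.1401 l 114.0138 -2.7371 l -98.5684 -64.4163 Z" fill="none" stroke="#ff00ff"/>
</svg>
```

viewBox `0 0 342.9690 227.5359` with mm width/height → 1 unit = 1 mm. Flip: y_m = 227.5359 − y_svg.

**Shape 1** — `<polygon>` regular polygon, stroke `#ff00ff` → cut (S748, F894). Machine vertices: (263.2663,100.6770) → (251.5536,85.0155) → (232.0061,84.4081) → (219.3436,99.3121) → (223.1011,118.5047) → (240.4492,127.5332) → (258.3244,119.5992) → (263.2663,100.6770). Closed: final G1 returns to the first vertex.

**Shape 2** — `<path>` quadratic bezier, stroke `#ff00ff` → cut (S748, F894). Control points (SVG): P0=(320.8077,136.3558), P1=(175.4268,159.9079), P2=(95.6270,123.8387); sampled at t=k/4. Machine vertices: (320.8077,91.1801) → (252.2161,83.1304) → (191.8221,82.5333) → (139.6257,89.3889) → (95.6270,103.6972). Open path.

**Shape 3** — `<path>` closed polygon, stroke `#ff00ff` → cut (S748, F894). Machine vertices: (40.1917,13.3958) → (154.2055,16.1329) → (55.6371,80.5492) → (40.1917,13.3958). Closed: final G1 returns to the first vertex.

; Generated by LaserGRBL
G21
G90
G0 X263.2663 Y100.6770
M3 S748
G1 X251.5536 Y85.0155 F894
G1 X232.0061 Y84.4081
G1 X219.3436 Y99.3121
G1 X223.1011 Y118.5047
G1 X240.4492 Y127.5332
G1 X258.3244 Y119.5992
G1 X263.2663 Y100.6770
G0 X320.8077 Y91.1801
M3 S748
G1 X252.2161 Y83.1304 F894
G1 X191.8221 Y82.5333
G1 X139.6257 Y89.3889
G1 X95.6270 Y103.6972
G0 X40.1917 Y13.3958
M3 S748
G1 X154.2055 Y16.1329 F894
G1 X55.6371 Y80.5492
G1 X40.1917 Y13.3958
M5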